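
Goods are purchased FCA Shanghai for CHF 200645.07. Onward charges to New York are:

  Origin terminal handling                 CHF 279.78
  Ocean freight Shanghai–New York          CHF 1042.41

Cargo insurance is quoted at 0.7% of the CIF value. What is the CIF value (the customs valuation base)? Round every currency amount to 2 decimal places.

Let C be the CIF value. C = FCA price + pre-shipment costs + freight + 0.7% × C
C − 0.7% × C = 200645.07 + 279.78 + 1042.41
0.993 × C = 201967.26
C = 201967.26 / 0.993 = 203391.00
Insurance premium = 0.7% × 203391.00 = 1423.74

CIF value: CHF 203391.00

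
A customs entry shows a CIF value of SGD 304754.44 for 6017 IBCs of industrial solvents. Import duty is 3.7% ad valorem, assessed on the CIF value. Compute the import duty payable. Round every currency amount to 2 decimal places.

Import duty = 304754.44 × 3.7% = 11275.91

Import duty: SGD 11275.91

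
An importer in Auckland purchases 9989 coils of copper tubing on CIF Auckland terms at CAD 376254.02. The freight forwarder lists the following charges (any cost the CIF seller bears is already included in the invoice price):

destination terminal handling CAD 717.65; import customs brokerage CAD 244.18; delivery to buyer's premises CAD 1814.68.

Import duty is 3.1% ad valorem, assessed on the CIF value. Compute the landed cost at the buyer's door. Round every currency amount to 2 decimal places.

Total landed cost: CAD 390694.40

CIF: the seller pays costs through ocean freight and marine insurance to the destination port.
The CIF price already equals the CIF value: 376254.02
Import duty = 376254.02 × 3.1% = 11663.87
Buyer bears: destination terminal 717.65 + brokerage 244.18 + delivery 1814.68 + duty 11663.87 = 14440.38
Landed cost = invoice 376254.02 + 14440.38 = 390694.40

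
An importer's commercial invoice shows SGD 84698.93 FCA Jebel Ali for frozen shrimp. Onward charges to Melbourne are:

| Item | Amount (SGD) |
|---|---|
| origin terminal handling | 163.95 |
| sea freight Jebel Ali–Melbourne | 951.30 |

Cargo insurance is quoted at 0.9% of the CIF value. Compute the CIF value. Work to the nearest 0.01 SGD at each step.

Let C be the CIF value. C = FCA price + pre-shipment costs + freight + 0.9% × C
C − 0.9% × C = 84698.93 + 163.95 + 951.30
0.991 × C = 85814.18
C = 85814.18 / 0.991 = 86593.52
Insurance premium = 0.9% × 86593.52 = 779.34

CIF value: SGD 86593.52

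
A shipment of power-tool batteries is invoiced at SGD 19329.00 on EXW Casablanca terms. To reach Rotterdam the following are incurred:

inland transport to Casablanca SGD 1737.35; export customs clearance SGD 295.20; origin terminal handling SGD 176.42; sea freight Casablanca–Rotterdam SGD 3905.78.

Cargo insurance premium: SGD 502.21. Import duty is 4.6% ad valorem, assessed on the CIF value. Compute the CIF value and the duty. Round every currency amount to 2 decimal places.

CIF = EXW price + pre-shipment costs + freight + insurance
CIF = 19329.00 + 1737.35 + 295.20 + 176.42 + 3905.78 + 502.21 = 25945.96
Import duty = 25945.96 × 4.6% = 1193.51

CIF value: SGD 25945.96; import duty: SGD 1193.51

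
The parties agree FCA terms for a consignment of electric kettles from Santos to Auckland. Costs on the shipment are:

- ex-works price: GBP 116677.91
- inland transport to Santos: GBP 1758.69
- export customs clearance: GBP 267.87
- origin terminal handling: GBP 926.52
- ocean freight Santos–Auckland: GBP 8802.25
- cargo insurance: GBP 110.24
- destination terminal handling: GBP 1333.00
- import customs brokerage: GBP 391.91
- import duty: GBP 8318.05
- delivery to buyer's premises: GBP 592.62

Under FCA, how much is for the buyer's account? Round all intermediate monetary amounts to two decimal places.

FCA: the seller delivers export-cleared goods to the carrier; the buyer bears costs from that point.
Seller's account: goods 116677.91 + inland to port 1758.69 + export clearance 267.87 = 118704.47
Buyer's account: origin terminal 926.52 + freight 8802.25 + insurance 110.24 + destination terminal 1333.00 + brokerage 391.91 + duty 8318.05 + delivery 592.62 = 20474.59

Buyer's account: GBP 20474.59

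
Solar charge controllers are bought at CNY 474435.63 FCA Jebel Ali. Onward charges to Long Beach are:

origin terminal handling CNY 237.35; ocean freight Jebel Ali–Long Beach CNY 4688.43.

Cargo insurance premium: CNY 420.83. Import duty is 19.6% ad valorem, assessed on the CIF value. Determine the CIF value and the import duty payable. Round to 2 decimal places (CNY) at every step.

CIF = FCA price + pre-shipment costs + freight + insurance
CIF = 474435.63 + 237.35 + 4688.43 + 420.83 = 479782.24
Import duty = 479782.24 × 19.6% = 94037.32

CIF value: CNY 479782.24; import duty: CNY 94037.32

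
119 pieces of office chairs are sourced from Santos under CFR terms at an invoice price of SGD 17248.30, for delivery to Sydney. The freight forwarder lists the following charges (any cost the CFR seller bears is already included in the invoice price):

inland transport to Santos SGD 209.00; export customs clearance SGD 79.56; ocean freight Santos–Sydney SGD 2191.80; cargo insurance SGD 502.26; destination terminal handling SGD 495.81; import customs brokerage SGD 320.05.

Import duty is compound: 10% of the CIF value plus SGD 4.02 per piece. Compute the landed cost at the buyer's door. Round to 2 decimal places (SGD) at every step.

CFR: the seller pays costs through ocean freight to the destination port, but not insurance.
Already in the invoice (seller's account under CFR): inland to port, export clearance, freight — exclude.
CIF value = CFR price + insurance = 17248.30 + 502.26 = 17750.56
Ad valorem component: 17750.56 × 10% = 1775.06
Specific component: 119 × 4.02 = 478.38
Import duty = 1775.06 + 478.38 = 2253.44
Buyer bears: insurance 502.26 + destination terminal 495.81 + brokerage 320.05 + duty 2253.44 = 3571.56
Landed cost = invoice 17248.30 + 3571.56 = 20819.86

Total landed cost: SGD 20819.86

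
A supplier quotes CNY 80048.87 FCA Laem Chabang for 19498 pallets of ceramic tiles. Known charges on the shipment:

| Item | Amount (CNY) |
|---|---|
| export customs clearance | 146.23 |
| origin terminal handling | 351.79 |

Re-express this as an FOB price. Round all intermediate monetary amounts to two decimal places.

Not relevant to the conversion: export clearance — on the seller under both FCA and FOB; already in the FCA price and stays in the FOB price.
From FCA to FOB, the seller additionally bears: origin terminal.
FOB price = 80048.87 + 351.79 = 80400.66

FOB price: CNY 80400.66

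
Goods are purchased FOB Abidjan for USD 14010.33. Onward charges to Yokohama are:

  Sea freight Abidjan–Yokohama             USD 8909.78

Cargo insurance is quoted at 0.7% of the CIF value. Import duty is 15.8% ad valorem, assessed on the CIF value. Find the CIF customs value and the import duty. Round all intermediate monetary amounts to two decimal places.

Let C be the CIF value. C = FOB price + freight + 0.7% × C
C − 0.7% × C = 14010.33 + 8909.78
0.993 × C = 22920.11
C = 22920.11 / 0.993 = 23081.68
Insurance premium = 0.7% × 23081.68 = 161.57
Import duty = 23081.68 × 15.8% = 3646.91

CIF value: USD 23081.68; import duty: USD 3646.91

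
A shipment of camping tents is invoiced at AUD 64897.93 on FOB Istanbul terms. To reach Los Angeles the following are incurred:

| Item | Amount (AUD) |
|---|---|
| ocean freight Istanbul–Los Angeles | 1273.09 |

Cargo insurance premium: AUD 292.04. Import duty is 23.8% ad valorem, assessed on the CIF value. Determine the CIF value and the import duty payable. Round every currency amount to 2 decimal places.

CIF value: AUD 66463.06; import duty: AUD 15818.21

CIF = FOB price + freight + insurance
CIF = 64897.93 + 1273.09 + 292.04 = 66463.06
Import duty = 66463.06 × 23.8% = 15818.21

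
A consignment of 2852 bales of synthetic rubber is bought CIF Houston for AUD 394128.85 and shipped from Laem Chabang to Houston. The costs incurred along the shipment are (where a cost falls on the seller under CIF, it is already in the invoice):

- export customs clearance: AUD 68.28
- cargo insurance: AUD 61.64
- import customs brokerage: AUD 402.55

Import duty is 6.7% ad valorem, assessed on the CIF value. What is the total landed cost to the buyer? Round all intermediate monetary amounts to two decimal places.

CIF: the seller pays costs through ocean freight and marine insurance to the destination port.
Already in the invoice (seller's account under CIF): export clearance, insurance — exclude.
The CIF price already equals the CIF value: 394128.85
Import duty = 394128.85 × 6.7% = 26406.63
Buyer bears: brokerage 402.55 + duty 26406.63 = 26809.18
Landed cost = invoice 394128.85 + 26809.18 = 420938.03

Total landed cost: AUD 420938.03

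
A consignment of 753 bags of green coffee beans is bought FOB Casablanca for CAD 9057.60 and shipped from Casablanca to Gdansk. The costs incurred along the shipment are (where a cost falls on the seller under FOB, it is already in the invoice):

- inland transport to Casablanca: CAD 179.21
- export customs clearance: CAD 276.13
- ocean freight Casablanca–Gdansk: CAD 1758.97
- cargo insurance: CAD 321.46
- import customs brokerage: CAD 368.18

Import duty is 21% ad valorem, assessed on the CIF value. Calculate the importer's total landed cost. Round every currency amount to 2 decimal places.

FOB: the seller bears costs until goods are on board at the origin port; the buyer bears freight, insurance and all costs thereafter.
Already in the invoice (seller's account under FOB): inland to port, export clearance — exclude.
CIF value = FOB price + freight + insurance = 9057.60 + 1758.97 + 321.46 = 11138.03
Import duty = 11138.03 × 21% = 2338.99
Buyer bears: freight 1758.97 + insurance 321.46 + brokerage 368.18 + duty 2338.99 = 4787.60
Landed cost = invoice 9057.60 + 4787.60 = 13845.20

Total landed cost: CAD 13845.20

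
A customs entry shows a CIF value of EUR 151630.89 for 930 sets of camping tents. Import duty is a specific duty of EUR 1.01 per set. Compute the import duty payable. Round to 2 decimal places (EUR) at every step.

Import duty: EUR 939.30

Import duty = 930 × 1.01 = 939.30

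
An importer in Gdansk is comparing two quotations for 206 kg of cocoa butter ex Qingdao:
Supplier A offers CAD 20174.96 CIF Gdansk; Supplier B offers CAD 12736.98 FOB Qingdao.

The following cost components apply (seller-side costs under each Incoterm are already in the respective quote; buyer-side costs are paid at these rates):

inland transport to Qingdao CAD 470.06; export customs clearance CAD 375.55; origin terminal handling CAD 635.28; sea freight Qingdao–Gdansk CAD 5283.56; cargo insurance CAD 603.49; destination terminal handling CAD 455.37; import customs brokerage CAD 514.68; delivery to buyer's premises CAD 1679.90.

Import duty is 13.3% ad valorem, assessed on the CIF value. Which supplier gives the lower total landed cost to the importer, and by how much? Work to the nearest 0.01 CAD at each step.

Supplier B is cheaper by CAD 1757.20

Supplier A (CIF):
The CIF price already equals the CIF value: 20174.96
Import duty = 20174.96 × 13.3% = 2683.27
Buyer bears (A): 455.37 + 514.68 + 1679.90 = 2649.95
Landed cost (A) = invoice 20174.96 + 2649.95 + duty 2683.27 = 25508.18
Supplier B (FOB):
CIF value = FOB price + freight + insurance = 12736.98 + 5283.56 + 603.49 = 18624.03
Import duty = 18624.03 × 13.3% = 2477.00
Buyer bears (B): 5283.56 + 603.49 + 455.37 + 514.68 + 1679.90 = 8537.00
Landed cost (B) = invoice 12736.98 + 8537.00 + duty 2477.00 = 23750.98
Difference = |25508.18 − 23750.98| = 1757.20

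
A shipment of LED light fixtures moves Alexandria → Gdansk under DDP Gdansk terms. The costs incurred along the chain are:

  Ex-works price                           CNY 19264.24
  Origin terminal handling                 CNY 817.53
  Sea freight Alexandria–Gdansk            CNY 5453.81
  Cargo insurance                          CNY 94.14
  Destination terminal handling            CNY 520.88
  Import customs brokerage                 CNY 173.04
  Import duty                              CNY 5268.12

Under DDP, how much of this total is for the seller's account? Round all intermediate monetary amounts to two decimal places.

Seller's account: CNY 31591.76

DDP: the seller bears all costs including import duty.
Seller's account: goods 19264.24 + origin terminal 817.53 + freight 5453.81 + insurance 94.14 + destination terminal 520.88 + brokerage 173.04 + duty 5268.12 = 31591.76
Buyer's account: 0.00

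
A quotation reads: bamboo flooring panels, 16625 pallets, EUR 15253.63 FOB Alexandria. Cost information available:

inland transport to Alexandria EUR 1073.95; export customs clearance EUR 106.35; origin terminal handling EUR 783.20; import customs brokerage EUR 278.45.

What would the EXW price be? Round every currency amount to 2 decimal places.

Not relevant to the conversion: brokerage — on the buyer under both terms; not part of either seller's price.
From FOB to EXW, the seller no longer bears: inland to port, export clearance, origin terminal.
EXW price = 15253.63 − 1073.95 − 106.35 − 783.20 = 13290.13

EXW price: EUR 13290.13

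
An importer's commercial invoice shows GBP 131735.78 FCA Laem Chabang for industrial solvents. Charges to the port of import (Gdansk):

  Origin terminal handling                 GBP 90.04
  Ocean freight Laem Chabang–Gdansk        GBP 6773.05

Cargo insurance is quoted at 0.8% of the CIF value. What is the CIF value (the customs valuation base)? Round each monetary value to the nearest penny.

CIF value: GBP 139716.60

Let C be the CIF value. C = FCA price + pre-shipment costs + freight + 0.8% × C
C − 0.8% × C = 131735.78 + 90.04 + 6773.05
0.992 × C = 138598.87
C = 138598.87 / 0.992 = 139716.60
Insurance premium = 0.8% × 139716.60 = 1117.73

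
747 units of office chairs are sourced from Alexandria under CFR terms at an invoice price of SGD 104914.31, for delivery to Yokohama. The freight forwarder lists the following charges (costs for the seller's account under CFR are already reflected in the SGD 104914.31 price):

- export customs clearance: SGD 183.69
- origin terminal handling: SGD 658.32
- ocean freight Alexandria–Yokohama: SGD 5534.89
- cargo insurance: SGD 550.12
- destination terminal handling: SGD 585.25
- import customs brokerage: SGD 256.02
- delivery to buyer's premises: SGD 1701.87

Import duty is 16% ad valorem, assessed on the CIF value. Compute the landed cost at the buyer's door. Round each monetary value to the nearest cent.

Total landed cost: SGD 124881.88

CFR: the seller pays costs through ocean freight to the destination port, but not insurance.
Already in the invoice (seller's account under CFR): export clearance, origin terminal, freight — exclude.
CIF value = CFR price + insurance = 104914.31 + 550.12 = 105464.43
Import duty = 105464.43 × 16% = 16874.31
Buyer bears: insurance 550.12 + destination terminal 585.25 + brokerage 256.02 + delivery 1701.87 + duty 16874.31 = 19967.57
Landed cost = invoice 104914.31 + 19967.57 = 124881.88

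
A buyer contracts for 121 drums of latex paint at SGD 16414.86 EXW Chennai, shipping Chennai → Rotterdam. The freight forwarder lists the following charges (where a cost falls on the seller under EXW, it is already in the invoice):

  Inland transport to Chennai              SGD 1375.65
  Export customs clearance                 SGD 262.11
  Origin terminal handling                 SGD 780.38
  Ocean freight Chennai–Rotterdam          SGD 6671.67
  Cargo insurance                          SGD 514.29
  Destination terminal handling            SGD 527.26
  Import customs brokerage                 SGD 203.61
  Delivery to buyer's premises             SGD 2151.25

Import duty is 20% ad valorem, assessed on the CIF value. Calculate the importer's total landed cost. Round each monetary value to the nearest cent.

EXW: the seller makes goods available at their premises; the buyer bears all onward costs.
CIF value = EXW price + inland to port + export clearance + origin terminal + freight + insurance = 16414.86 + 1375.65 + 262.11 + 780.38 + 6671.67 + 514.29 = 26018.96
Import duty = 26018.96 × 20% = 5203.79
Buyer bears: inland to port 1375.65 + export clearance 262.11 + origin terminal 780.38 + freight 6671.67 + insurance 514.29 + destination terminal 527.26 + brokerage 203.61 + delivery 2151.25 + duty 5203.79 = 17690.01
Landed cost = invoice 16414.86 + 17690.01 = 34104.87

Total landed cost: SGD 34104.87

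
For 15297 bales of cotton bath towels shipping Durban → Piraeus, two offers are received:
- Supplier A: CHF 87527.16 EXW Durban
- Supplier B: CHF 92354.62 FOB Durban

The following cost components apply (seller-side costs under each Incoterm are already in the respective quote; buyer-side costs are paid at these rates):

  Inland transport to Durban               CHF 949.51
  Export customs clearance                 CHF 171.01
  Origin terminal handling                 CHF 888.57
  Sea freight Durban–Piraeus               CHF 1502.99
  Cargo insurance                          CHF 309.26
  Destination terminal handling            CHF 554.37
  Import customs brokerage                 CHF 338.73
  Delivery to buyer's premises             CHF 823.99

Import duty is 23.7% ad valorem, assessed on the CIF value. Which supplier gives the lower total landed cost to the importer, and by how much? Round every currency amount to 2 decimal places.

Supplier A (EXW):
CIF value = EXW price + inland to port + export clearance + origin terminal + freight + insurance = 87527.16 + 949.51 + 171.01 + 888.57 + 1502.99 + 309.26 = 91348.50
Import duty = 91348.50 × 23.7% = 21649.59
Buyer bears (A): 949.51 + 171.01 + 888.57 + 1502.99 + 309.26 + 554.37 + 338.73 + 823.99 = 5538.43
Landed cost (A) = invoice 87527.16 + 5538.43 + duty 21649.59 = 114715.18
Supplier B (FOB):
CIF value = FOB price + freight + insurance = 92354.62 + 1502.99 + 309.26 = 94166.87
Import duty = 94166.87 × 23.7% = 22317.55
Buyer bears (B): 1502.99 + 309.26 + 554.37 + 338.73 + 823.99 = 3529.34
Landed cost (B) = invoice 92354.62 + 3529.34 + duty 22317.55 = 118201.51
Difference = |114715.18 − 118201.51| = 3486.33

Supplier A is cheaper by CHF 3486.33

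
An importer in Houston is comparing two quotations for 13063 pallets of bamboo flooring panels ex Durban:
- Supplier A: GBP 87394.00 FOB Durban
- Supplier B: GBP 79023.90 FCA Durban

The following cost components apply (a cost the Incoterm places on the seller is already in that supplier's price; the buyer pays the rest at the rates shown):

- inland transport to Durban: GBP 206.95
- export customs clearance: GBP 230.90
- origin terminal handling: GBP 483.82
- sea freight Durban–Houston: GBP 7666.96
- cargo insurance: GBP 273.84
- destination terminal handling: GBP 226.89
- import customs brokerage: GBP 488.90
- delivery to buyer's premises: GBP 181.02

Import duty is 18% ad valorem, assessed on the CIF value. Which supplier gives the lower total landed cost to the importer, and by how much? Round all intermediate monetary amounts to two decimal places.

Supplier B is cheaper by GBP 9305.81

Supplier A (FOB):
CIF value = FOB price + freight + insurance = 87394.00 + 7666.96 + 273.84 = 95334.80
Import duty = 95334.80 × 18% = 17160.26
Buyer bears (A): 7666.96 + 273.84 + 226.89 + 488.90 + 181.02 = 8837.61
Landed cost (A) = invoice 87394.00 + 8837.61 + duty 17160.26 = 113391.87
Supplier B (FCA):
CIF value = FCA price + origin terminal + freight + insurance = 79023.90 + 483.82 + 7666.96 + 273.84 = 87448.52
Import duty = 87448.52 × 18% = 15740.73
Buyer bears (B): 483.82 + 7666.96 + 273.84 + 226.89 + 488.90 + 181.02 = 9321.43
Landed cost (B) = invoice 79023.90 + 9321.43 + duty 15740.73 = 104086.06
Difference = |113391.87 − 104086.06| = 9305.81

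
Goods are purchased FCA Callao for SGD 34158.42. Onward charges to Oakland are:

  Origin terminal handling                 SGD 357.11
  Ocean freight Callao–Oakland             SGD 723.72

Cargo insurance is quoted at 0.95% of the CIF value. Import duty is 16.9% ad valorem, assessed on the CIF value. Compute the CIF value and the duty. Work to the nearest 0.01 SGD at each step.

CIF value: SGD 35577.23; import duty: SGD 6012.55

Let C be the CIF value. C = FCA price + pre-shipment costs + freight + 0.95% × C
C − 0.95% × C = 34158.42 + 357.11 + 723.72
0.9905 × C = 35239.25
C = 35239.25 / 0.9905 = 35577.23
Insurance premium = 0.95% × 35577.23 = 337.98
Import duty = 35577.23 × 16.9% = 6012.55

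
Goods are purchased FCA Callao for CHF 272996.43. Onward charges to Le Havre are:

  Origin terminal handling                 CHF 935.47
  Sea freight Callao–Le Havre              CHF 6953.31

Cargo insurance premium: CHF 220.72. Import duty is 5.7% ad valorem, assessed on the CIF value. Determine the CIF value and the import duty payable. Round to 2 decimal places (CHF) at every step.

CIF = FCA price + pre-shipment costs + freight + insurance
CIF = 272996.43 + 935.47 + 6953.31 + 220.72 = 281105.93
Import duty = 281105.93 × 5.7% = 16023.04

CIF value: CHF 281105.93; import duty: CHF 16023.04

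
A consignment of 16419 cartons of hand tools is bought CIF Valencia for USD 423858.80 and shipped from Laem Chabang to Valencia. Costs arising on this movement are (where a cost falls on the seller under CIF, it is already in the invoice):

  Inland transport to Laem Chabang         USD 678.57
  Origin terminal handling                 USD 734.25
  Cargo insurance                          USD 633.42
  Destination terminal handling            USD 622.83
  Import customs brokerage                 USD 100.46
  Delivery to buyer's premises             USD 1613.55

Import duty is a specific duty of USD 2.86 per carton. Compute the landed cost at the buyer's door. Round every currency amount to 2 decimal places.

CIF: the seller pays costs through ocean freight and marine insurance to the destination port.
Already in the invoice (seller's account under CIF): inland to port, origin terminal, insurance — exclude.
The CIF price already equals the CIF value: 423858.80
Import duty = 16419 × 2.86 = 46958.34
Buyer bears: destination terminal 622.83 + brokerage 100.46 + delivery 1613.55 + duty 46958.34 = 49295.18
Landed cost = invoice 423858.80 + 49295.18 = 473153.98

Total landed cost: USD 473153.98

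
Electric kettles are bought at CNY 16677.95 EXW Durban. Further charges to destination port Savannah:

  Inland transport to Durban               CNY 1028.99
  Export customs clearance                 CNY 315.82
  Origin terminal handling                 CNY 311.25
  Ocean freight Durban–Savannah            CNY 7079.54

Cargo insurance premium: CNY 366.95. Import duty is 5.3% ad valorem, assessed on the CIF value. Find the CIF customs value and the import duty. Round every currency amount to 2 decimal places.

CIF value: CNY 25780.50; import duty: CNY 1366.37

CIF = EXW price + pre-shipment costs + freight + insurance
CIF = 16677.95 + 1028.99 + 315.82 + 311.25 + 7079.54 + 366.95 = 25780.50
Import duty = 25780.50 × 5.3% = 1366.37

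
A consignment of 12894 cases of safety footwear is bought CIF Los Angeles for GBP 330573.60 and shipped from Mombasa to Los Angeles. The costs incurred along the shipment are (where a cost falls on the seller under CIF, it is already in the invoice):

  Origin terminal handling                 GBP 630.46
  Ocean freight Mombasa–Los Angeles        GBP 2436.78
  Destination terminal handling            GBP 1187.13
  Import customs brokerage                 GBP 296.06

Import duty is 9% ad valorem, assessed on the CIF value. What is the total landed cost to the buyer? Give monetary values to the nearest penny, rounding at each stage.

Total landed cost: GBP 361808.41

CIF: the seller pays costs through ocean freight and marine insurance to the destination port.
Already in the invoice (seller's account under CIF): origin terminal, freight — exclude.
The CIF price already equals the CIF value: 330573.60
Import duty = 330573.60 × 9% = 29751.62
Buyer bears: destination terminal 1187.13 + brokerage 296.06 + duty 29751.62 = 31234.81
Landed cost = invoice 330573.60 + 31234.81 = 361808.41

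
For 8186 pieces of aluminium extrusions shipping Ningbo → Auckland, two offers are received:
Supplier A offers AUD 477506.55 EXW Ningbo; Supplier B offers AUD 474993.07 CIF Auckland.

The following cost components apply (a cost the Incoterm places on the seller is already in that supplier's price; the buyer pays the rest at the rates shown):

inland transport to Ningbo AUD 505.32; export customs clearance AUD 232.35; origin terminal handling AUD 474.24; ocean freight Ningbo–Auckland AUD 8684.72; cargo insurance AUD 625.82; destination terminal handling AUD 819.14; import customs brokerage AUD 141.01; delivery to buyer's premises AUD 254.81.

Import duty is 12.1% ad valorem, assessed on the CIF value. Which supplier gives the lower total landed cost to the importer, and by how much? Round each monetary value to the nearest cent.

Supplier A (EXW):
CIF value = EXW price + inland to port + export clearance + origin terminal + freight + insurance = 477506.55 + 505.32 + 232.35 + 474.24 + 8684.72 + 625.82 = 488029.00
Import duty = 488029.00 × 12.1% = 59051.51
Buyer bears (A): 505.32 + 232.35 + 474.24 + 8684.72 + 625.82 + 819.14 + 141.01 + 254.81 = 11737.41
Landed cost (A) = invoice 477506.55 + 11737.41 + duty 59051.51 = 548295.47
Supplier B (CIF):
The CIF price already equals the CIF value: 474993.07
Import duty = 474993.07 × 12.1% = 57474.16
Buyer bears (B): 819.14 + 141.01 + 254.81 = 1214.96
Landed cost (B) = invoice 474993.07 + 1214.96 + duty 57474.16 = 533682.19
Difference = |548295.47 − 533682.19| = 14613.28

Supplier B is cheaper by AUD 14613.28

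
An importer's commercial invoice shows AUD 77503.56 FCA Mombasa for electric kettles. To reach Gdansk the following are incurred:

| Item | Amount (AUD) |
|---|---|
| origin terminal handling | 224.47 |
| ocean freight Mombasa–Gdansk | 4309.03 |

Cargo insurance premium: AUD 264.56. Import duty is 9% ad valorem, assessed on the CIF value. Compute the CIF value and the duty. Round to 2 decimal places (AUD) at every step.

CIF = FCA price + pre-shipment costs + freight + insurance
CIF = 77503.56 + 224.47 + 4309.03 + 264.56 = 82301.62
Import duty = 82301.62 × 9% = 7407.15

CIF value: AUD 82301.62; import duty: AUD 7407.15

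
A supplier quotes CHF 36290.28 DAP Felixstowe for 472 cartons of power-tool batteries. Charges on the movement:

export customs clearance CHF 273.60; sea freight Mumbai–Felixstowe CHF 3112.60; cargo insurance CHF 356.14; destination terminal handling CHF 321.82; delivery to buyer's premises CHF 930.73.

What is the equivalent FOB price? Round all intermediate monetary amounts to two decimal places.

Not relevant to the conversion: export clearance — on the seller under both DAP and FOB; already in the DAP price and stays in the FOB price.
From DAP to FOB, the seller no longer bears: freight, insurance, destination terminal, delivery.
FOB price = 36290.28 − 3112.60 − 356.14 − 321.82 − 930.73 = 31568.99

FOB price: CHF 31568.99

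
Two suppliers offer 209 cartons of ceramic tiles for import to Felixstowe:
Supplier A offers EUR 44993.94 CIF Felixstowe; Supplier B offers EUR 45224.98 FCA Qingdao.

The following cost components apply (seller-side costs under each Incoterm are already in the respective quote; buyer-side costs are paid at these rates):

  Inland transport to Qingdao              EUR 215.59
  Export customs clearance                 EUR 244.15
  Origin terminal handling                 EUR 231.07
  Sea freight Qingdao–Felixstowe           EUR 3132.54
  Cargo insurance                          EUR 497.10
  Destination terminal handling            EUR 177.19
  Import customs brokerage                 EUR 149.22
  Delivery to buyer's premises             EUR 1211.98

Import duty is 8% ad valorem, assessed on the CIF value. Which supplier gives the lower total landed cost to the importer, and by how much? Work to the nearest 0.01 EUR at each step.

Supplier A is cheaper by EUR 4419.09

Supplier A (CIF):
The CIF price already equals the CIF value: 44993.94
Import duty = 44993.94 × 8% = 3599.52
Buyer bears (A): 177.19 + 149.22 + 1211.98 = 1538.39
Landed cost (A) = invoice 44993.94 + 1538.39 + duty 3599.52 = 50131.85
Supplier B (FCA):
CIF value = FCA price + origin terminal + freight + insurance = 45224.98 + 231.07 + 3132.54 + 497.10 = 49085.69
Import duty = 49085.69 × 8% = 3926.86
Buyer bears (B): 231.07 + 3132.54 + 497.10 + 177.19 + 149.22 + 1211.98 = 5399.10
Landed cost (B) = invoice 45224.98 + 5399.10 + duty 3926.86 = 54550.94
Difference = |50131.85 − 54550.94| = 4419.09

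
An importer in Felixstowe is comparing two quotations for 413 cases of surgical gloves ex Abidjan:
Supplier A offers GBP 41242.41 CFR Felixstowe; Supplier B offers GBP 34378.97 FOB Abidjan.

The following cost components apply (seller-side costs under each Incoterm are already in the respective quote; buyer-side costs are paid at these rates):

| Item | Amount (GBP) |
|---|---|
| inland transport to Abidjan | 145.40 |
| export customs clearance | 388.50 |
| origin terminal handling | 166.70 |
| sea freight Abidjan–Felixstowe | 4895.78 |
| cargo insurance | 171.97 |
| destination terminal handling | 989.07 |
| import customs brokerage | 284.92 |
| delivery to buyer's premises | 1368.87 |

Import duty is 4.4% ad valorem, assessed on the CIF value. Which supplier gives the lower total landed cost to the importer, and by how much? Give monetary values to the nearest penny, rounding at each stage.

Supplier B is cheaper by GBP 2054.23

Supplier A (CFR):
CIF value = CFR price + insurance = 41242.41 + 171.97 = 41414.38
Import duty = 41414.38 × 4.4% = 1822.23
Buyer bears (A): 171.97 + 989.07 + 284.92 + 1368.87 = 2814.83
Landed cost (A) = invoice 41242.41 + 2814.83 + duty 1822.23 = 45879.47
Supplier B (FOB):
CIF value = FOB price + freight + insurance = 34378.97 + 4895.78 + 171.97 = 39446.72
Import duty = 39446.72 × 4.4% = 1735.66
Buyer bears (B): 4895.78 + 171.97 + 989.07 + 284.92 + 1368.87 = 7710.61
Landed cost (B) = invoice 34378.97 + 7710.61 + duty 1735.66 = 43825.24
Difference = |45879.47 − 43825.24| = 2054.23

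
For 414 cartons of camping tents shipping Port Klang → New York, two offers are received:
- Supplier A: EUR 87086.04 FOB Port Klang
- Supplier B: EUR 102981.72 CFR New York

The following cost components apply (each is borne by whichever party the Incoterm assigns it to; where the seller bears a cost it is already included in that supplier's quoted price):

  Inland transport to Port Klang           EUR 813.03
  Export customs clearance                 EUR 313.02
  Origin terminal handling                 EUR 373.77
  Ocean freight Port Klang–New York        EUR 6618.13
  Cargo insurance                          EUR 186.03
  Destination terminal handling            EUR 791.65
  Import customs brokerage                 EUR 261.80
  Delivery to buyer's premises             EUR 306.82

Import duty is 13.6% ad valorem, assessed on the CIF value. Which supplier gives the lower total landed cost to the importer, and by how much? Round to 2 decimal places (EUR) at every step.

Supplier A (FOB):
CIF value = FOB price + freight + insurance = 87086.04 + 6618.13 + 186.03 = 93890.20
Import duty = 93890.20 × 13.6% = 12769.07
Buyer bears (A): 6618.13 + 186.03 + 791.65 + 261.80 + 306.82 = 8164.43
Landed cost (A) = invoice 87086.04 + 8164.43 + duty 12769.07 = 108019.54
Supplier B (CFR):
CIF value = CFR price + insurance = 102981.72 + 186.03 = 103167.75
Import duty = 103167.75 × 13.6% = 14030.81
Buyer bears (B): 186.03 + 791.65 + 261.80 + 306.82 = 1546.30
Landed cost (B) = invoice 102981.72 + 1546.30 + duty 14030.81 = 118558.83
Difference = |108019.54 − 118558.83| = 10539.29

Supplier A is cheaper by EUR 10539.29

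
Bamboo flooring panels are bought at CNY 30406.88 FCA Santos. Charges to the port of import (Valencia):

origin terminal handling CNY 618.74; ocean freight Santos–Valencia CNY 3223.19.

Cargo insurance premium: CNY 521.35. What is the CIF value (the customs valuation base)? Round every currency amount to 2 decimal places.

CIF = FCA price + pre-shipment costs + freight + insurance
CIF = 30406.88 + 618.74 + 3223.19 + 521.35 = 34770.16

CIF value: CNY 34770.16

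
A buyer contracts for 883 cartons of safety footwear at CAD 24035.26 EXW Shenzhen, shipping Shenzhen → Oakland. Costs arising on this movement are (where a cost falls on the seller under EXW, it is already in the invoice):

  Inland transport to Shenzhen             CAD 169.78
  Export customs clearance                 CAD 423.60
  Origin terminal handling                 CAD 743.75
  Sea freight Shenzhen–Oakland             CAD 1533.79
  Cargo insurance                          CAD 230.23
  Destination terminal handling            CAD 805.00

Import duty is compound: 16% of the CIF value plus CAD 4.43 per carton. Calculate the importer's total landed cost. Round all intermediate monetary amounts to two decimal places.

Total landed cost: CAD 36194.93

EXW: the seller makes goods available at their premises; the buyer bears all onward costs.
CIF value = EXW price + inland to port + export clearance + origin terminal + freight + insurance = 24035.26 + 169.78 + 423.60 + 743.75 + 1533.79 + 230.23 = 27136.41
Ad valorem component: 27136.41 × 16% = 4341.83
Specific component: 883 × 4.43 = 3911.69
Import duty = 4341.83 + 3911.69 = 8253.52
Buyer bears: inland to port 169.78 + export clearance 423.60 + origin terminal 743.75 + freight 1533.79 + insurance 230.23 + destination terminal 805.00 + duty 8253.52 = 12159.67
Landed cost = invoice 24035.26 + 12159.67 = 36194.93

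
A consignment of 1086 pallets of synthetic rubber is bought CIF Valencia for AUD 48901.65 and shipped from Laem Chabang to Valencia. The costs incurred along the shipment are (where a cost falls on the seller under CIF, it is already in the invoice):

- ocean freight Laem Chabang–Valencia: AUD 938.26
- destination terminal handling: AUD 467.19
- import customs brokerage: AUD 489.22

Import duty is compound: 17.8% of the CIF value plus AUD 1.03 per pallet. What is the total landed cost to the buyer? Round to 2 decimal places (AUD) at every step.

CIF: the seller pays costs through ocean freight and marine insurance to the destination port.
Already in the invoice (seller's account under CIF): freight — exclude.
The CIF price already equals the CIF value: 48901.65
Ad valorem component: 48901.65 × 17.8% = 8704.49
Specific component: 1086 × 1.03 = 1118.58
Import duty = 8704.49 + 1118.58 = 9823.07
Buyer bears: destination terminal 467.19 + brokerage 489.22 + duty 9823.07 = 10779.48
Landed cost = invoice 48901.65 + 10779.48 = 59681.13

Total landed cost: AUD 59681.13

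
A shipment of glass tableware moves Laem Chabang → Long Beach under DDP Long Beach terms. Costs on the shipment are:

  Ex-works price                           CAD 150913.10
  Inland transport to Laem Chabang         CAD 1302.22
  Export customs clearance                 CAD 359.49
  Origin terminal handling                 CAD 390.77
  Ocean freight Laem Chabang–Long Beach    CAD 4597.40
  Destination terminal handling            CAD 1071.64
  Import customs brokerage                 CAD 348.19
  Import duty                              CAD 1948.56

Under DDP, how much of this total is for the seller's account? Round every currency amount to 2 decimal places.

Seller's account: CAD 160931.37

DDP: the seller bears all costs including import duty.
Seller's account: goods 150913.10 + inland to port 1302.22 + export clearance 359.49 + origin terminal 390.77 + freight 4597.40 + destination terminal 1071.64 + brokerage 348.19 + duty 1948.56 = 160931.37
Buyer's account: 0.00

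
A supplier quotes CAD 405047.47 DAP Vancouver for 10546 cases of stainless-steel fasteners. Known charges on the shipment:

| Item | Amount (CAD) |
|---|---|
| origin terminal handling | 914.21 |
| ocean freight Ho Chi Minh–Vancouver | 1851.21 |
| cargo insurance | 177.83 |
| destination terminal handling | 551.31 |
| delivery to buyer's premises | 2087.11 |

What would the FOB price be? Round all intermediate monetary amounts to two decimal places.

FOB price: CAD 400380.01

Not relevant to the conversion: origin terminal — on the seller under both DAP and FOB; already in the DAP price and stays in the FOB price.
From DAP to FOB, the seller no longer bears: freight, insurance, destination terminal, delivery.
FOB price = 405047.47 − 1851.21 − 177.83 − 551.31 − 2087.11 = 400380.01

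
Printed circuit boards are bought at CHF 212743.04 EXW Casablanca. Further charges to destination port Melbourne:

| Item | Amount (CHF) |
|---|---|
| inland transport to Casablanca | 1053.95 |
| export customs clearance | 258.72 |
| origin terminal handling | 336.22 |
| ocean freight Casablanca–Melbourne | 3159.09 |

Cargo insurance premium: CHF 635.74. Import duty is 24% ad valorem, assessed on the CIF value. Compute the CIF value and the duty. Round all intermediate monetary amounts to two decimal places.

CIF = EXW price + pre-shipment costs + freight + insurance
CIF = 212743.04 + 1053.95 + 258.72 + 336.22 + 3159.09 + 635.74 = 218186.76
Import duty = 218186.76 × 24% = 52364.82

CIF value: CHF 218186.76; import duty: CHF 52364.82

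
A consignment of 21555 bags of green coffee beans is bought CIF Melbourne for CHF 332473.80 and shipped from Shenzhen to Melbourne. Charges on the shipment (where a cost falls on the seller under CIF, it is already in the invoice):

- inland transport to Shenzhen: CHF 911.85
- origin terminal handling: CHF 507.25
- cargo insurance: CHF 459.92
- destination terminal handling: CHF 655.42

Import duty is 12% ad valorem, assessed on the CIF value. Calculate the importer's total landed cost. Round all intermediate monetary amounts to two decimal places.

Total landed cost: CHF 373026.08

CIF: the seller pays costs through ocean freight and marine insurance to the destination port.
Already in the invoice (seller's account under CIF): inland to port, origin terminal, insurance — exclude.
The CIF price already equals the CIF value: 332473.80
Import duty = 332473.80 × 12% = 39896.86
Buyer bears: destination terminal 655.42 + duty 39896.86 = 40552.28
Landed cost = invoice 332473.80 + 40552.28 = 373026.08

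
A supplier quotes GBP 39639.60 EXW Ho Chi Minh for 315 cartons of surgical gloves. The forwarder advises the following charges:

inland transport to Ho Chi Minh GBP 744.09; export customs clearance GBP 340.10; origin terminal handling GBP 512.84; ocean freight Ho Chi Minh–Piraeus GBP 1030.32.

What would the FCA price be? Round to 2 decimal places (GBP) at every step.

FCA price: GBP 40723.79

Not relevant to the conversion: freight, origin terminal — on the buyer under both terms; not part of either seller's price.
From EXW to FCA, the seller additionally bears: inland to port, export clearance.
FCA price = 39639.60 + 744.09 + 340.10 = 40723.79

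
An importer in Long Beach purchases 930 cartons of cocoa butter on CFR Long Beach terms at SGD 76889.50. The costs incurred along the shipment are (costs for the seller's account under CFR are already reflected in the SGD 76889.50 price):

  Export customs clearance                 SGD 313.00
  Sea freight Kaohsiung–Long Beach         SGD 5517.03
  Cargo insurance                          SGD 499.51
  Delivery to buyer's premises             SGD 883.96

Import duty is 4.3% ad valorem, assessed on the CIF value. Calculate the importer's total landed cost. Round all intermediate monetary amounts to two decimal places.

CFR: the seller pays costs through ocean freight to the destination port, but not insurance.
Already in the invoice (seller's account under CFR): export clearance, freight — exclude.
CIF value = CFR price + insurance = 76889.50 + 499.51 = 77389.01
Import duty = 77389.01 × 4.3% = 3327.73
Buyer bears: insurance 499.51 + delivery 883.96 + duty 3327.73 = 4711.20
Landed cost = invoice 76889.50 + 4711.20 = 81600.70

Total landed cost: SGD 81600.70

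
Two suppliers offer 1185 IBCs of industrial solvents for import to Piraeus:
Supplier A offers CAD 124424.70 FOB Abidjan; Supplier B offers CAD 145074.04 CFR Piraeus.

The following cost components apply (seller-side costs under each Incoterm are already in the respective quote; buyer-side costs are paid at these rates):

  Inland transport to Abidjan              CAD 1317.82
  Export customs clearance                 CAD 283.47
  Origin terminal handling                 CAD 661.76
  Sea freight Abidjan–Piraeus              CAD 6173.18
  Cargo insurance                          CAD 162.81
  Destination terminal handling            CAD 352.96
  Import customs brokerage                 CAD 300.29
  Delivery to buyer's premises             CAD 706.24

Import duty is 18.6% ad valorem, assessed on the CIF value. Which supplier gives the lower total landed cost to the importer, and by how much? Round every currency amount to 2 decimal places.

Supplier A (FOB):
CIF value = FOB price + freight + insurance = 124424.70 + 6173.18 + 162.81 = 130760.69
Import duty = 130760.69 × 18.6% = 24321.49
Buyer bears (A): 6173.18 + 162.81 + 352.96 + 300.29 + 706.24 = 7695.48
Landed cost (A) = invoice 124424.70 + 7695.48 + duty 24321.49 = 156441.67
Supplier B (CFR):
CIF value = CFR price + insurance = 145074.04 + 162.81 = 145236.85
Import duty = 145236.85 × 18.6% = 27014.05
Buyer bears (B): 162.81 + 352.96 + 300.29 + 706.24 = 1522.30
Landed cost (B) = invoice 145074.04 + 1522.30 + duty 27014.05 = 173610.39
Difference = |156441.67 − 173610.39| = 17168.72

Supplier A is cheaper by CAD 17168.72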